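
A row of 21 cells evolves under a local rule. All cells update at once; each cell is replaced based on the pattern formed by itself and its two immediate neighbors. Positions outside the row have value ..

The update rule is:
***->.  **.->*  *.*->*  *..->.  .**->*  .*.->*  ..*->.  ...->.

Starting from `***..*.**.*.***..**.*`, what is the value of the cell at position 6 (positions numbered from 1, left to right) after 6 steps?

step 1: *.*..********.*..****
step 2: ***..*......***..*..*
step 3: *.*..*......*.*..*..*
step 4: ***..*......***..*..*  (repeats step 2; period 2)
step 6: ***..*......***..*..*
position 6 holds *

*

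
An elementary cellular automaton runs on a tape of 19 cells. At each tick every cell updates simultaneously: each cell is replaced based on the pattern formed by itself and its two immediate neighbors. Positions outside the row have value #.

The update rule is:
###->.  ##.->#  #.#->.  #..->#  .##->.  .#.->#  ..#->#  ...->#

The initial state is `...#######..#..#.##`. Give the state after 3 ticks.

##......#######....

tick 1: ###......#######...
tick 2: ..#######......####
tick 3: ##......#######....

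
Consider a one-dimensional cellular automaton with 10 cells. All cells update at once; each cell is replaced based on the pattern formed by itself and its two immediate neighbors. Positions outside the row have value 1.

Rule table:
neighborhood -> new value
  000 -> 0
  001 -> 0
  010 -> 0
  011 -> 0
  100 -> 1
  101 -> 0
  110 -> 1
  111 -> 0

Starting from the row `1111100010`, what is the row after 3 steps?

1100001100

0000110000
1000011000
1100001100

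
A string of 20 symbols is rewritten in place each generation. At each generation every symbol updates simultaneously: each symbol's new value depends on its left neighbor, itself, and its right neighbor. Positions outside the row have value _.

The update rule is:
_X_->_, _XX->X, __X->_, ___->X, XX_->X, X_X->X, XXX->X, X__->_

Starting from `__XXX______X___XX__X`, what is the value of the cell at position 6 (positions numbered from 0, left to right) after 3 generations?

X

X_XXX_XXXX___X_XX___
_XXXXXXXXX_X__XXX_XX
_XXXXXXXXXX___XXXXXX
position 6 holds X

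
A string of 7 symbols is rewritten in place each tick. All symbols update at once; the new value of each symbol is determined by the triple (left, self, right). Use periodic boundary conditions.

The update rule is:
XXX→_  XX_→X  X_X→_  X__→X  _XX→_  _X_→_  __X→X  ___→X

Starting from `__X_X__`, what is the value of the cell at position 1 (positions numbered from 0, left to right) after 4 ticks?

X

tick 1: XX___XX
tick 2: _XXXX__
tick 3: X___XXX
tick 4: XXXX___
position 1 holds X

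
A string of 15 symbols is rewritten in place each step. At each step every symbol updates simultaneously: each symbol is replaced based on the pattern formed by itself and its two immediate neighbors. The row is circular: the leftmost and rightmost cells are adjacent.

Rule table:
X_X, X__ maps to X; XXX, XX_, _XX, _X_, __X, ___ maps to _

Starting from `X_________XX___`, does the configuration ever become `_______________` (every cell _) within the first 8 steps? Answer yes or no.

_X__________X__
__X__________X_
___X__________X
X___X__________
_X___X_________
__X___X________
___X___X_______
____X___X______
step 8 is ____X___X______, still not uniform _

no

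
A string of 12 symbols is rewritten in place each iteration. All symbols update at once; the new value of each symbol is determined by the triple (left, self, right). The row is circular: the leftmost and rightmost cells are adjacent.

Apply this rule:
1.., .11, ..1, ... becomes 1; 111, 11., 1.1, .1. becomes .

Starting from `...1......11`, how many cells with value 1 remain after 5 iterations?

iteration 1: 111.1111111.
iteration 2: 1...1.......
iteration 3: .111.1111111
iteration 4: .1...1......
iteration 5: 1.111.111111
count of 1: 10

10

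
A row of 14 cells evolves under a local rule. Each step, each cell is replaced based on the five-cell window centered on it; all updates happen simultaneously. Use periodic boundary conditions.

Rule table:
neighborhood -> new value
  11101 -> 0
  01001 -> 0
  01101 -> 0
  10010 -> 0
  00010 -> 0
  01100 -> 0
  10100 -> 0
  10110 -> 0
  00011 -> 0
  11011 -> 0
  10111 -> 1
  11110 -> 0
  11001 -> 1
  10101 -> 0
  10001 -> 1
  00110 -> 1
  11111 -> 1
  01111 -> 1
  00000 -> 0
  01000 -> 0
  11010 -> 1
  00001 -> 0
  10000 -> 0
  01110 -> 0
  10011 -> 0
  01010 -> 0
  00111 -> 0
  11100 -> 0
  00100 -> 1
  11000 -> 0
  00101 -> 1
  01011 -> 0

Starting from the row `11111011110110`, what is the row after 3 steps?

11100011000000
00001010000000
00001000000000

00001000000000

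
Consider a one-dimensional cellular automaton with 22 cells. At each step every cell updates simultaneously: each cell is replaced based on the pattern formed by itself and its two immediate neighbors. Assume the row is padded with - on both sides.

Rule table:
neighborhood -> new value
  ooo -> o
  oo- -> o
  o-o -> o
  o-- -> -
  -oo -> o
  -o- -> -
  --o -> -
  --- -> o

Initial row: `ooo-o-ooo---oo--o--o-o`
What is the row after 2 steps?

step 1: oooo-oooo-o-oo------o-
step 2: oooooooooo-ooo-oooo---

oooooooooo-ooo-oooo---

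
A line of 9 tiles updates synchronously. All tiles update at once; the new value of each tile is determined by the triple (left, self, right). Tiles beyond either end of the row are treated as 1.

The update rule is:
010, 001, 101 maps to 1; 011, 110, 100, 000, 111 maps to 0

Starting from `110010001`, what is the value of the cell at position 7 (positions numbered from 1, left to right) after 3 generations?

generation 1: 000110010
generation 2: 001000111
generation 3: 011001000
position 7 holds 0

0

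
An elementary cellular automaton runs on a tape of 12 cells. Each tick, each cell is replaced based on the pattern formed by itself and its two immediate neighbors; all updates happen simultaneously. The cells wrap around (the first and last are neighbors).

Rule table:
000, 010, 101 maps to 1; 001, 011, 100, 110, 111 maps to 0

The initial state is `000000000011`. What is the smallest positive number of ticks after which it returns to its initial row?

2

tick 1: 011111111000
tick 2: 000000000011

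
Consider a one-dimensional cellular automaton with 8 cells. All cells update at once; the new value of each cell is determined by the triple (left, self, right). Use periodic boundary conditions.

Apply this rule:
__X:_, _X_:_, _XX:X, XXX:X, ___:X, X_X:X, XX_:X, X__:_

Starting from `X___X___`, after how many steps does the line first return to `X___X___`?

2

__X___X_
X___X___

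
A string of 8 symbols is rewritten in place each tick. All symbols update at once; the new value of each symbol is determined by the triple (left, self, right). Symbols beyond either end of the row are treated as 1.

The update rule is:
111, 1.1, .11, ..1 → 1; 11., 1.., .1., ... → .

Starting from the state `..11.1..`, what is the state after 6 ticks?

..111111

.11.1..1
11.1..11
1.1..111
.1..1111
1..11111
..111111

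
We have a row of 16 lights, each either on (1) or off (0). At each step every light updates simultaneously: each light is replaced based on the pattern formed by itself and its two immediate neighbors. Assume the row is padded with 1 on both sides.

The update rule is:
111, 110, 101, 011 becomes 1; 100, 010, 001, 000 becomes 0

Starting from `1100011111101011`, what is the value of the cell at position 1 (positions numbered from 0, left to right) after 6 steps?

1

1100011111110111
1100011111111111
1100011111111111  (fixed point — unchanged through step 6)
position 1 holds 1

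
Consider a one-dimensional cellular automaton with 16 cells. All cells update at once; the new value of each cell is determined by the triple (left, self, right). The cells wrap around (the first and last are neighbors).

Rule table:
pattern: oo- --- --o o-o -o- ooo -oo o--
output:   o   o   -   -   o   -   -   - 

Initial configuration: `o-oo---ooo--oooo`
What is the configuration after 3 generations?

o--o-o---o------
o--o-o-o-o-oooo-
o--o-o-o-o----o-

o--o-o-o-o----o-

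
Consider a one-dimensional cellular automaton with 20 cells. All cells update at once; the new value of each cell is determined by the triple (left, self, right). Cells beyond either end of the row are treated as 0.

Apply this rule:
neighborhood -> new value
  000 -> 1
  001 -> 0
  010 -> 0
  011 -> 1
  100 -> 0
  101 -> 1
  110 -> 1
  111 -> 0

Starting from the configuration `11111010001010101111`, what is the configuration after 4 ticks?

00010111001001110111

10001100100101011001
00101100000010111000
10011101111001101011
00010111001001110111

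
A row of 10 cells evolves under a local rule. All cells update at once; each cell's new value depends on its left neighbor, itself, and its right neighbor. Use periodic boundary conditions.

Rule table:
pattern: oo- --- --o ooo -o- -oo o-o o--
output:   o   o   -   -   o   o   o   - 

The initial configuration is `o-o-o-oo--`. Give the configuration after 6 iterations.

oooooooo--
o------o--
o-oooo-o--
ooo--ooo--
o-o--o-o--
ooo--ooo--

ooo--ooo--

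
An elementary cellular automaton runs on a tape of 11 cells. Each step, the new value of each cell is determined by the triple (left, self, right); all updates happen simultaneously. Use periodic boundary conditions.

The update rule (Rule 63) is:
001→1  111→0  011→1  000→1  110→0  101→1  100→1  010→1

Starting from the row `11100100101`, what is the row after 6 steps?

00011111111
11110000000
10001111111
01111000000
11000111111
00111100000

00111100000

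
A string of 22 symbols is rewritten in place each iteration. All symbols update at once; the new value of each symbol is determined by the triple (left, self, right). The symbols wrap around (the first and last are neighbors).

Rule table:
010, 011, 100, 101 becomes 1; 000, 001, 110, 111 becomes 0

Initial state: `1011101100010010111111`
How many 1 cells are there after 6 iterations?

8

iteration 1: 0110011010011011100000
iteration 2: 0101010111010110010000
iteration 3: 0111111100111101011000
iteration 4: 0100000010100011110100
iteration 5: 0110000011110010001110
iteration 6: 0101000010001011001001
count of 1: 8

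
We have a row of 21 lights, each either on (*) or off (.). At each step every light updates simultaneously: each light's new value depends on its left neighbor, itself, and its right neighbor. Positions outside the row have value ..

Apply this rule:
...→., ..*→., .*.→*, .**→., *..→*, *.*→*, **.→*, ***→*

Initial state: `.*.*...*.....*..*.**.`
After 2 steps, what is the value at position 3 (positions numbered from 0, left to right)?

.****..**....**.**.**
..****..**....**.**.*
position 3 holds *

*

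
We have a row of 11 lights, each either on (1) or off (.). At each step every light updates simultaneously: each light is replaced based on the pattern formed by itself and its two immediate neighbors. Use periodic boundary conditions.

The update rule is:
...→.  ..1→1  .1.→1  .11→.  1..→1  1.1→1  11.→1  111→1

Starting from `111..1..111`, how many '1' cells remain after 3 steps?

step 1: 11111111.11
step 2: 111111111.1
step 3: 1111111111.
count of 1: 10

10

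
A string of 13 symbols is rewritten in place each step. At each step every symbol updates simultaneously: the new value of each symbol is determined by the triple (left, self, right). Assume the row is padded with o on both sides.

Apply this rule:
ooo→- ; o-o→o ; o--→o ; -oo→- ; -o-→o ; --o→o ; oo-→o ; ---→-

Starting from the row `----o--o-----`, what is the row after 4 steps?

o--oooooo---o
ooo-----oo-o-
--oo---o-oooo
oo-oo-ooo----

oo-oo-ooo----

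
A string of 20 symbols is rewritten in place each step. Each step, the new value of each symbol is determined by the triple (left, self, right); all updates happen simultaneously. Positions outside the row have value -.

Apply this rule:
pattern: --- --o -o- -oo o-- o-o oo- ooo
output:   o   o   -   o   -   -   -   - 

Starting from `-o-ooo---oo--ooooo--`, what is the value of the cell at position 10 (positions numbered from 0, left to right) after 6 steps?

o

o--o---ooo--oo-----o
--o--ooo---oo--oooo-
oo--oo---ooo--oo----
o--oo--ooo---oo--ooo
--oo--oo---ooo--oo--
ooo--oo--ooo---oo--o
position 10 holds o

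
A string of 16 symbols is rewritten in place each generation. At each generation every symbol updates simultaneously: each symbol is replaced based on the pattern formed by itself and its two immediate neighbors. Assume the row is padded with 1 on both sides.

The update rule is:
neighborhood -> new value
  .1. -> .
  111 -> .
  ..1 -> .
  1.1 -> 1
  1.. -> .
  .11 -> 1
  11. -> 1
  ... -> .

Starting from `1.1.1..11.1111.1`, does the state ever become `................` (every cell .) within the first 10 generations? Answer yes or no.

yes

11.1...1111..111
.11....1..1..1..
111.............
..1.............
................
all cells are . at generation 5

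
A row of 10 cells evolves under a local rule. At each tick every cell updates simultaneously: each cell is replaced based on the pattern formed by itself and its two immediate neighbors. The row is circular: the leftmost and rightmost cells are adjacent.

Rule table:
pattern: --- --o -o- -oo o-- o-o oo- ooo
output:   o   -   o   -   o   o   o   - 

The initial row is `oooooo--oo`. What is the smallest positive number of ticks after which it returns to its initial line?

10

-----oo---
oooo--oooo
---oo-----
oo--oooooo
-oo-------
--oooooooo
o--------o
oooooooo--
-------oo-
oooooo--oo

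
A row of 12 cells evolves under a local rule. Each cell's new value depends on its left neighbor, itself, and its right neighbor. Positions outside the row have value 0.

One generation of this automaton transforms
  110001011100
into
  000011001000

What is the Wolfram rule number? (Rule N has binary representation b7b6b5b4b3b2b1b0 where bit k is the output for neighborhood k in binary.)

position 8: 111 → 1  (bit 7 = 1)
position 1: 110 → 0  (bit 6 = 0)
position 6: 101 → 0  (bit 5 = 0)
position 2: 100 → 0  (bit 4 = 0)
position 0: 011 → 0  (bit 3 = 0)
position 5: 010 → 1  (bit 2 = 1)
position 4: 001 → 1  (bit 1 = 1)
position 3: 000 → 0  (bit 0 = 0)
bits b7..b0 = 10000110 = 134

134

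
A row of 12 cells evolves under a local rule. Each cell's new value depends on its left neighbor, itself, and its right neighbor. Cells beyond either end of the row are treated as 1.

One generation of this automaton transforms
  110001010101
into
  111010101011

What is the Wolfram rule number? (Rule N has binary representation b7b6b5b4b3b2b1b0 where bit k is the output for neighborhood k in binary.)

position 0: 111 → 1  (bit 7 = 1)
position 1: 110 → 1  (bit 6 = 1)
position 6: 101 → 1  (bit 5 = 1)
position 2: 100 → 1  (bit 4 = 1)
position 11: 011 → 1  (bit 3 = 1)
position 5: 010 → 0  (bit 2 = 0)
position 4: 001 → 1  (bit 1 = 1)
position 3: 000 → 0  (bit 0 = 0)
bits b7..b0 = 11111010 = 250

250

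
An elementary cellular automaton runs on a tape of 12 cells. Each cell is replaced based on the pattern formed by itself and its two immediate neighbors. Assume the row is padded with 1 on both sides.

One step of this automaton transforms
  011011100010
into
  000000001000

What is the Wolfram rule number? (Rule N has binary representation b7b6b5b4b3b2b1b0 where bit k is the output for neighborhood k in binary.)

position 5: 111 → 0  (bit 7 = 0)
position 2: 110 → 0  (bit 6 = 0)
position 0: 101 → 0  (bit 5 = 0)
position 7: 100 → 0  (bit 4 = 0)
position 1: 011 → 0  (bit 3 = 0)
position 10: 010 → 0  (bit 2 = 0)
position 9: 001 → 0  (bit 1 = 0)
position 8: 000 → 1  (bit 0 = 1)
bits b7..b0 = 00000001 = 1

1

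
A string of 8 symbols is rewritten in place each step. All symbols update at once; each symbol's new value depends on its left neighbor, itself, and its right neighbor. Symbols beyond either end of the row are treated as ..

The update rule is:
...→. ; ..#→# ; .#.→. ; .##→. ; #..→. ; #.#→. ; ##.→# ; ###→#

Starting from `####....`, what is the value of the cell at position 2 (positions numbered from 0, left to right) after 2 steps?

#

step 1: .###....
step 2: #.##....
position 2 holds #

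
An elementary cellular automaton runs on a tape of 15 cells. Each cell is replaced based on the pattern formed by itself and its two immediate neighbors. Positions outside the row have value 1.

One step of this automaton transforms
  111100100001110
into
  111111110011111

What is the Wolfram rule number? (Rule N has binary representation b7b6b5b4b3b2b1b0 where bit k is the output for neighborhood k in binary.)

position 0: 111 → 1  (bit 7 = 1)
position 3: 110 → 1  (bit 6 = 1)
position 14: 101 → 1  (bit 5 = 1)
position 4: 100 → 1  (bit 4 = 1)
position 11: 011 → 1  (bit 3 = 1)
position 6: 010 → 1  (bit 2 = 1)
position 5: 001 → 1  (bit 1 = 1)
position 8: 000 → 0  (bit 0 = 0)
bits b7..b0 = 11111110 = 254

254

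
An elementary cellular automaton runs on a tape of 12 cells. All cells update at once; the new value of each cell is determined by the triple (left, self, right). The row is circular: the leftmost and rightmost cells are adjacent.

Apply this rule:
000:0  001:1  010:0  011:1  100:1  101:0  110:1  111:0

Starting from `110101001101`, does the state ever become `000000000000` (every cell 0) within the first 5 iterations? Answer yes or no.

010000111101
001001100100
010111111010
100100001001
111010010111
iteration 5 is 111010010111, still not uniform 0

no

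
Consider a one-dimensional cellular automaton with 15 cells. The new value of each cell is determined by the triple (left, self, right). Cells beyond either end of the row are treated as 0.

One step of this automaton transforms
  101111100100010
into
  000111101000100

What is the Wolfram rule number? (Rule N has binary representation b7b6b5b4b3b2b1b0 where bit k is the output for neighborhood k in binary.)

position 3: 111 → 1  (bit 7 = 1)
position 6: 110 → 1  (bit 6 = 1)
position 1: 101 → 0  (bit 5 = 0)
position 7: 100 → 0  (bit 4 = 0)
position 2: 011 → 0  (bit 3 = 0)
position 0: 010 → 0  (bit 2 = 0)
position 8: 001 → 1  (bit 1 = 1)
position 11: 000 → 0  (bit 0 = 0)
bits b7..b0 = 11000010 = 194

194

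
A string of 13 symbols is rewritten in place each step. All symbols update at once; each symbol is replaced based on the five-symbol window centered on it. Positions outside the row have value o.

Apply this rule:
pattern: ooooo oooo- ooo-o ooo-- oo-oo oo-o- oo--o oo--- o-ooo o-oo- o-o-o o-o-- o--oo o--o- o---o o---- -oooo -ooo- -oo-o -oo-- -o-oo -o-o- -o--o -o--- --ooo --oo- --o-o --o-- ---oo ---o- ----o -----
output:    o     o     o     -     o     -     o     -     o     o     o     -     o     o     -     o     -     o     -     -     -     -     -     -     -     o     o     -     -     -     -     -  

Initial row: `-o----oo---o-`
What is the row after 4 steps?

---o-----oo-o

step 1: ---o--o----o-
step 2: -----o--o--o-
step 3: -o-----o--oo-
step 4: ---o-----oo-o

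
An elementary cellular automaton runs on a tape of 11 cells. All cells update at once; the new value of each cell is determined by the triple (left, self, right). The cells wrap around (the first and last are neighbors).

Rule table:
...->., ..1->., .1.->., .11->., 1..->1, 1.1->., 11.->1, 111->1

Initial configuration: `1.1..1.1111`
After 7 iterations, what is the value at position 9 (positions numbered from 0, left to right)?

1

1..1....111
11..1....11
111..1....1
1111..1....
.1111..1...
..1111..1..
...1111..1.
position 9 holds 1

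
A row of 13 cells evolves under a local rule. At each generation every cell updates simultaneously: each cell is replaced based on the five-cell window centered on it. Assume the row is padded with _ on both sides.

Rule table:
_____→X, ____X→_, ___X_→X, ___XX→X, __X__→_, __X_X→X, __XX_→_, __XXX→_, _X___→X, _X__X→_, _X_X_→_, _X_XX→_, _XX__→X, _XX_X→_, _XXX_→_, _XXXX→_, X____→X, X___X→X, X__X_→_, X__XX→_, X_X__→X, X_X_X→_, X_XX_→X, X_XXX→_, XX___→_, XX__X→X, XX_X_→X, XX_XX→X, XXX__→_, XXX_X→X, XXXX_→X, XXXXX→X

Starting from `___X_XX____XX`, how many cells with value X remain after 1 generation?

X_XX_XX_X_X_X
count of X: 8

8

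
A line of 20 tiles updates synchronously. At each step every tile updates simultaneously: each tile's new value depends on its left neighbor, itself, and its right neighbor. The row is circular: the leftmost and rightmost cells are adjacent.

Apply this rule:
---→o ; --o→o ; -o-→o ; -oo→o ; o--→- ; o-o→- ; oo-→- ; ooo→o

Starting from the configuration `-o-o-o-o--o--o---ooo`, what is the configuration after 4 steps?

--oo-o-o-o-o--oo--oo

-o-o-o-o-oo-oo-oooo-
oo-o-o-o-o--o--ooo--
o--o-o-o-o-oo-ooo--o
--oo-o-o-o-o--oo--oo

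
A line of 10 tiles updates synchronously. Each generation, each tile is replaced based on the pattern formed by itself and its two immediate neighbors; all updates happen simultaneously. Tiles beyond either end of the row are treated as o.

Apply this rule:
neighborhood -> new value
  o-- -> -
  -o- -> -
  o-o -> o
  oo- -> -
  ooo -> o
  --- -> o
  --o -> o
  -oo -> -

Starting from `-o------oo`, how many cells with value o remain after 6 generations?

generation 1: o--ooooo-o
generation 2: --o-ooo-o-
generation 3: -o-o-o-o-o
generation 4: o-o-o-o-o-
generation 5: -o-o-o-o-o  (repeats generation 3; period 2)
generation 6: o-o-o-o-o-
count of o: 5

5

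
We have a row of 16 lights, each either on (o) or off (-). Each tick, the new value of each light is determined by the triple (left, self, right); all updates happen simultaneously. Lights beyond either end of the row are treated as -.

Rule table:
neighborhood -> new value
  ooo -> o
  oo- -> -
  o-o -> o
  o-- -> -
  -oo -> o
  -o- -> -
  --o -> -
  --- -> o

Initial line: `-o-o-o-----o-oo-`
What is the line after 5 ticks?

--o-o--ooo--oo--
o--o---oo---o--o
-----o-o--o-----
oooo--o-----oooo
ooo-----ooo-ooo-

ooo-----ooo-ooo-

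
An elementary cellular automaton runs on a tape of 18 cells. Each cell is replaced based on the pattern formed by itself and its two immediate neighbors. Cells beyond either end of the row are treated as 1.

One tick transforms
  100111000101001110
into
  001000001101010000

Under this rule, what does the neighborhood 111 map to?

0

At position 4 the neighborhood is 111; the next row has 0 there.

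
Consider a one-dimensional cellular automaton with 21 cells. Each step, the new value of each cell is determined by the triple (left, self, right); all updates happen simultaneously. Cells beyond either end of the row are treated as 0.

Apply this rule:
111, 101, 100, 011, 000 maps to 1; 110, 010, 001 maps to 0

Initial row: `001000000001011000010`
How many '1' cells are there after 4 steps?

14

100111111100110111001
010111111010101110100
001111110101011101011
101111101010111010110
count of 1: 14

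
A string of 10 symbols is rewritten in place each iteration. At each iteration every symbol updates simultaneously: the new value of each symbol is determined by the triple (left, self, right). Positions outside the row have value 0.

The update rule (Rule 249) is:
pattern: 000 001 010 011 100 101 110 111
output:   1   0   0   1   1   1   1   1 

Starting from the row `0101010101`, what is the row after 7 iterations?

0010010010

iteration 1: 0010101010
iteration 2: 1001010101
iteration 3: 0100101010
iteration 4: 0010010101
iteration 5: 1001001010
iteration 6: 0100100101
iteration 7: 0010010010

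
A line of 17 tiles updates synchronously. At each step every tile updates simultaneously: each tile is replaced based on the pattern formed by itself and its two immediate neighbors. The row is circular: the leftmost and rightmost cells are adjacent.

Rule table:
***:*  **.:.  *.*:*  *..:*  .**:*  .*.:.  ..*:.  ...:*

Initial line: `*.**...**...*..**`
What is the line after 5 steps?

**.*.**.*.*.*.**.

step 1: .**.**.*.**..*.**
step 2: **.**.*.**.*..**.
step 3: *.**.*.**.*.*.*.*
step 4: .**.*.**.*.*.*.**
step 5: **.*.**.*.*.*.**.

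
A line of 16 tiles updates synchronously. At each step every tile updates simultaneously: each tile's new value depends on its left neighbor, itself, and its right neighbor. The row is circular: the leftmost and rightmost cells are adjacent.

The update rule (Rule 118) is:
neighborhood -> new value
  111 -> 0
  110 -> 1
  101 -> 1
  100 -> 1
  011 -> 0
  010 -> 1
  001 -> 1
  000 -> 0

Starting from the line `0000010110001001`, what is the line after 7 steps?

1000011011011001

step 1: 1000111011011111
step 2: 1101001101100000
step 3: 0111110110110001
step 4: 1000011011011011
step 5: 1100101101101100
step 6: 0111110110110111
step 7: 1000011011011001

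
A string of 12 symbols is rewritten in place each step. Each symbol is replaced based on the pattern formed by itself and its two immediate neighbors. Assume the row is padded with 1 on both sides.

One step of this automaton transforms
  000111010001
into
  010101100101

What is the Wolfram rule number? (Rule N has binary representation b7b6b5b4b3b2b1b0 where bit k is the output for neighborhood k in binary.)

105

position 4: 111 → 0  (bit 7 = 0)
position 5: 110 → 1  (bit 6 = 1)
position 6: 101 → 1  (bit 5 = 1)
position 0: 100 → 0  (bit 4 = 0)
position 3: 011 → 1  (bit 3 = 1)
position 7: 010 → 0  (bit 2 = 0)
position 2: 001 → 0  (bit 1 = 0)
position 1: 000 → 1  (bit 0 = 1)
bits b7..b0 = 01101001 = 105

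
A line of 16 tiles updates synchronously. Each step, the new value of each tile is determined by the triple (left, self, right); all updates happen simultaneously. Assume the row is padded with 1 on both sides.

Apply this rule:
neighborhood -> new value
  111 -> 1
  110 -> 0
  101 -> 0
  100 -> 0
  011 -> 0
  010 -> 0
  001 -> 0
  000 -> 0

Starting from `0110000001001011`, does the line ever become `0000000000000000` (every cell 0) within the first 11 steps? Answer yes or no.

0000000000000001
0000000000000000
all cells are 0 at step 2

yes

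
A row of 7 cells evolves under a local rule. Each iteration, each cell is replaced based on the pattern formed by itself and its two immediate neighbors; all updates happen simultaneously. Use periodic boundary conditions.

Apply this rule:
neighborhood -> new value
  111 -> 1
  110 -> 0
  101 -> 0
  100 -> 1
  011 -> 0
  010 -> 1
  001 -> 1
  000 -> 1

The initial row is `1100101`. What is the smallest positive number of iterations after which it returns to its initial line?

1011100
1001011
0111001
0010111
1110010
0101110
1100101

7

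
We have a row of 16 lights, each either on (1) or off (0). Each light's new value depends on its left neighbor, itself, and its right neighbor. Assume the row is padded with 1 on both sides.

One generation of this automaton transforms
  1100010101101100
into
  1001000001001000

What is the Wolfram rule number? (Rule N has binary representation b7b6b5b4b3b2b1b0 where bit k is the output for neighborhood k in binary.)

137

position 0: 111 → 1  (bit 7 = 1)
position 1: 110 → 0  (bit 6 = 0)
position 6: 101 → 0  (bit 5 = 0)
position 2: 100 → 0  (bit 4 = 0)
position 9: 011 → 1  (bit 3 = 1)
position 5: 010 → 0  (bit 2 = 0)
position 4: 001 → 0  (bit 1 = 0)
position 3: 000 → 1  (bit 0 = 1)
bits b7..b0 = 10001001 = 137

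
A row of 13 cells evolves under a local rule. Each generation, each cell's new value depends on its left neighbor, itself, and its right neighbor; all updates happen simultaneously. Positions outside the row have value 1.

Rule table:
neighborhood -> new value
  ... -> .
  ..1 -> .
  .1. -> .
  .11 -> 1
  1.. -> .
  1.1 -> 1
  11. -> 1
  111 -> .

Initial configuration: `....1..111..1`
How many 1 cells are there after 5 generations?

generation 1: .......1.1..1
generation 2: ........1...1
generation 3: ............1
generation 4: ............1  (fixed point — unchanged through generation 5)
count of 1: 1

1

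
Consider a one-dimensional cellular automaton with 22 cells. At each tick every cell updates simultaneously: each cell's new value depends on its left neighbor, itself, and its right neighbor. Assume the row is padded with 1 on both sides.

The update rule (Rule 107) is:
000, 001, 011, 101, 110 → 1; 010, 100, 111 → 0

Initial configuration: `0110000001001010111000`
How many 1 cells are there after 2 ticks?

12

1110111110010101101011
0011100010101011110110
count of 1: 12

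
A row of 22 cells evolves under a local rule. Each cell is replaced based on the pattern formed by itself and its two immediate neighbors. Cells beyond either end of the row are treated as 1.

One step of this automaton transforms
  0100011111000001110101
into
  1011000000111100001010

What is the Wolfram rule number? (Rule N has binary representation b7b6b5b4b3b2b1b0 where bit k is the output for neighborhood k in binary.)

position 6: 111 → 0  (bit 7 = 0)
position 9: 110 → 0  (bit 6 = 0)
position 0: 101 → 1  (bit 5 = 1)
position 2: 100 → 1  (bit 4 = 1)
position 5: 011 → 0  (bit 3 = 0)
position 1: 010 → 0  (bit 2 = 0)
position 4: 001 → 0  (bit 1 = 0)
position 3: 000 → 1  (bit 0 = 1)
bits b7..b0 = 00110001 = 49

49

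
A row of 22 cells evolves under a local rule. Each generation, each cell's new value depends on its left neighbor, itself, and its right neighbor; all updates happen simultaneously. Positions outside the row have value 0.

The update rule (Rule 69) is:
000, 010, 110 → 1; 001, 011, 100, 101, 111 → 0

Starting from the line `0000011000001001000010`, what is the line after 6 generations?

0101001010101001001010

generation 1: 1111001011101001011010
generation 2: 0001001000101001001010
generation 3: 1101001010101001001010
generation 4: 0101001010101001001010
generation 5: 0101001010101001001010  (fixed point — unchanged through generation 6)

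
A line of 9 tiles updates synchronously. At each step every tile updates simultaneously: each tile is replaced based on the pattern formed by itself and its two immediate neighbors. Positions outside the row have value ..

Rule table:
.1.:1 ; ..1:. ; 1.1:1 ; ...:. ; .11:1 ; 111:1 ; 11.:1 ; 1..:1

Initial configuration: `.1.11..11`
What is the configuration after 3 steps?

.11111111

step 1: .11111.11
step 2: .11111111
step 3: .11111111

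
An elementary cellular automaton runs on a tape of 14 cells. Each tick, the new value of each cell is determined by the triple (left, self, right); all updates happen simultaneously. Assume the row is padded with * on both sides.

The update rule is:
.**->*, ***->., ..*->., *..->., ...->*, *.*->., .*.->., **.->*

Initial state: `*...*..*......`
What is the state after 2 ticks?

*...****.*..*.

*.*......****.
*...****.*..*.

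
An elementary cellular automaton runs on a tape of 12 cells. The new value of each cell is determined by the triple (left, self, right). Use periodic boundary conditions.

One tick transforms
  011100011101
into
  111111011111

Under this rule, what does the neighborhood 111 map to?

At position 2 the neighborhood is 111; the next row has 1 there.

1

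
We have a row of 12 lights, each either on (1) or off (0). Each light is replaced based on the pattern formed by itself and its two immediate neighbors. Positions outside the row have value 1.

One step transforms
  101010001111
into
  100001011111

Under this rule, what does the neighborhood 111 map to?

1

At position 9 the neighborhood is 111; the next row has 1 there.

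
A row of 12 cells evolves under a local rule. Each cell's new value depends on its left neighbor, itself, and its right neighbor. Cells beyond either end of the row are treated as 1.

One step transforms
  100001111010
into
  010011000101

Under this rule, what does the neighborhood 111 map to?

At position 6 the neighborhood is 111; the next row has 0 there.

0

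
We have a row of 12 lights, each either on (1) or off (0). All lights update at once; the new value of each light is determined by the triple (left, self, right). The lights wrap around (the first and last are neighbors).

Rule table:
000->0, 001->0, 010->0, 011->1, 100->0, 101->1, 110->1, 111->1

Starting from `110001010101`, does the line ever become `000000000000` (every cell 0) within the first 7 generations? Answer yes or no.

no

generation 1: 110000101011
generation 2: 110000010111
generation 3: 110000001111
generation 4: 110000001111  (fixed point — unchanged through generation 7)
generation 7 is 110000001111, still not uniform 0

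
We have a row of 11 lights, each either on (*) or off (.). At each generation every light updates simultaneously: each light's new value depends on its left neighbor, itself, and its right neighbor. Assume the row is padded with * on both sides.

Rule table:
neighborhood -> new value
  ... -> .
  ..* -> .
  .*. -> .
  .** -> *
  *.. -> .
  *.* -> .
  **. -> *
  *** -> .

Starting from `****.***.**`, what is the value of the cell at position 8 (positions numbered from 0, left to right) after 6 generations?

...*.*.*.*.
...........
...........  (fixed point — unchanged through generation 6)
position 8 holds .

.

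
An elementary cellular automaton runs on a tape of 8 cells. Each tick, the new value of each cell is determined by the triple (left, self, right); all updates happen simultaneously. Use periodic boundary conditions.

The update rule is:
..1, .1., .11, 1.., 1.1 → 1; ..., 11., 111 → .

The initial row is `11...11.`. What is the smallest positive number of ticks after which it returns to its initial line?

1.1.11.1
.1111.11
11...11.

3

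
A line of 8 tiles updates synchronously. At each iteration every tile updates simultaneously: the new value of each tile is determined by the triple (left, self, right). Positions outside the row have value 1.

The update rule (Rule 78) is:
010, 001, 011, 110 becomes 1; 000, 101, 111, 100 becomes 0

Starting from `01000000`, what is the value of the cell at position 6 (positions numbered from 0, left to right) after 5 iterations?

1

01000001
01000011
01000110
01001110
01011010
position 6 holds 1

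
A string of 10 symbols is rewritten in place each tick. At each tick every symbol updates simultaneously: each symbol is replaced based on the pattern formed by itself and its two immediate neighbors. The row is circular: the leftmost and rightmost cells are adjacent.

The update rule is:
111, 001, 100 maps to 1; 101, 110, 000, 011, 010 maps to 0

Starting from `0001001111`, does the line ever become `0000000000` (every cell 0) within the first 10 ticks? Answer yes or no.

yes

1010110110
0000000000
all cells are 0 at tick 2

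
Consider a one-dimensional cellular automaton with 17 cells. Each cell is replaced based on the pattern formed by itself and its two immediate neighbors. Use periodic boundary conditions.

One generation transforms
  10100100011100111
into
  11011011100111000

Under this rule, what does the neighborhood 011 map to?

0

At position 9 the neighborhood is 011; the next row has 0 there.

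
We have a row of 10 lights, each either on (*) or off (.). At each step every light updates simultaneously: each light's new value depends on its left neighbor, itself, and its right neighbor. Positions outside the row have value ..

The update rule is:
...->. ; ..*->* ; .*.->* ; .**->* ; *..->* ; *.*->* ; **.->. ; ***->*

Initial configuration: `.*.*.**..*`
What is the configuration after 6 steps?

step 1: ******.***
step 2: *****.***.
step 3: ****.***.*
step 4: ***.***.**
step 5: **.***.**.
step 6: *.***.**.*

*.***.**.*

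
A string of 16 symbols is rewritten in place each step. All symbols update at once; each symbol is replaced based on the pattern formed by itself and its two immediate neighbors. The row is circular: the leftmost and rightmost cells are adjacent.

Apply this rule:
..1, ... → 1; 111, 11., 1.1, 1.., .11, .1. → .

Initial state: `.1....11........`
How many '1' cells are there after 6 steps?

1..111...1111111
..1....11.......
11..111...111111
...1....11......
111..111...11111
....1....11.....
count of 1: 3

3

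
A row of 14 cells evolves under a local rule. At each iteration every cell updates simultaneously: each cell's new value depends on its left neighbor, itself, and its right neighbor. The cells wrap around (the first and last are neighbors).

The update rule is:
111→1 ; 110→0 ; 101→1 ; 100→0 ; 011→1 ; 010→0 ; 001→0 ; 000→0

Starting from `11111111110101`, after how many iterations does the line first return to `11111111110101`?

14

11111111101011
11111111010111
11111110101111
11111101011111
11111010111111
11110101111111
11101011111111
11010111111111
10101111111111
01011111111111
10111111111110
01111111111101
11111111111010
11111111110101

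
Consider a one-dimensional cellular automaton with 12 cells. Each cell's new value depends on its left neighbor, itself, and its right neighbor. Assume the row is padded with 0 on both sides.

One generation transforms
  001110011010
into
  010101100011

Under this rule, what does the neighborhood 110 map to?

0

At position 4 the neighborhood is 110; the next row has 0 there.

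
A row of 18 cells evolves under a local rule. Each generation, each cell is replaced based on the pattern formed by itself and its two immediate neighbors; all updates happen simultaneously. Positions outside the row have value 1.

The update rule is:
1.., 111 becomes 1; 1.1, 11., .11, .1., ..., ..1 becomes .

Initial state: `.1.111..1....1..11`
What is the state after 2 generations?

....1.1..1....1..1
1......1..1....1..

1......1..1....1..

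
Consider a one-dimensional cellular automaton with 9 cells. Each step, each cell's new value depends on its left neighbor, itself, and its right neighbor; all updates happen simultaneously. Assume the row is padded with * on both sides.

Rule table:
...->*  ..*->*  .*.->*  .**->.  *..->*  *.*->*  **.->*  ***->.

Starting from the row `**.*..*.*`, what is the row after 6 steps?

.....****

.*******.
*......**
*******..
......***
******...
.....****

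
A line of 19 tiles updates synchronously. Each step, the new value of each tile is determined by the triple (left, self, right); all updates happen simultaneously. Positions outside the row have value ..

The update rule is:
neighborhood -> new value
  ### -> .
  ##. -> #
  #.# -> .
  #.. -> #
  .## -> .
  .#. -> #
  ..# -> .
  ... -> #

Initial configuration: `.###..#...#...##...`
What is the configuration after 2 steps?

step 1: ...##.###.###..####
step 2: ##..#...#...##....#

##..#...#...##....#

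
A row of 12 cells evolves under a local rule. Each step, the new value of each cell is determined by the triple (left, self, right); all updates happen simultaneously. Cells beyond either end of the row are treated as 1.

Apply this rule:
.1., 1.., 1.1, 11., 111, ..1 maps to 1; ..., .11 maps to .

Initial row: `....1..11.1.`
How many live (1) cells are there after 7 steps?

11

1..1111.1111
111.1111.111
1111.1111.11
11111.1111.1
111111.1111.
1111111.1111
11111111.111
count of 1: 11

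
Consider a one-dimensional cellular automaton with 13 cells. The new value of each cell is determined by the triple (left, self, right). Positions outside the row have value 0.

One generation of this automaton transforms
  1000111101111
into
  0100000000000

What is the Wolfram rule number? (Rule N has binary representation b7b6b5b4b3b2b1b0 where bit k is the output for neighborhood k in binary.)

16

position 5: 111 → 0  (bit 7 = 0)
position 7: 110 → 0  (bit 6 = 0)
position 8: 101 → 0  (bit 5 = 0)
position 1: 100 → 1  (bit 4 = 1)
position 4: 011 → 0  (bit 3 = 0)
position 0: 010 → 0  (bit 2 = 0)
position 3: 001 → 0  (bit 1 = 0)
position 2: 000 → 0  (bit 0 = 0)
bits b7..b0 = 00010000 = 16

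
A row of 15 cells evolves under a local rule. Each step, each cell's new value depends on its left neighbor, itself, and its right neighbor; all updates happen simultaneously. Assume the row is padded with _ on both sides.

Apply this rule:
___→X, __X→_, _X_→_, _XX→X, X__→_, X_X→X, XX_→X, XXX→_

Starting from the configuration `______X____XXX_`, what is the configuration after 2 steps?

X___X_X_XXX_X__

step 1: XXXXX___XX_X_X_
step 2: X___X_X_XXX_X__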